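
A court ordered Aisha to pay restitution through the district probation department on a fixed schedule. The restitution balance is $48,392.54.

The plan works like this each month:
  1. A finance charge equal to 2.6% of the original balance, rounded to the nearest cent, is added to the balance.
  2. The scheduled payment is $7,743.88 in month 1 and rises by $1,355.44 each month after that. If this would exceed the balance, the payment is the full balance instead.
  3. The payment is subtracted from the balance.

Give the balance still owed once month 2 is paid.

$34,065.76

Month 1: opening $48,392.54; interest $1,258.21 → $49,650.75; payment $7,743.88; balance $41,906.87
Month 2: opening $41,906.87; interest $1,258.21 → $43,165.08; payment $9,099.32; balance $34,065.76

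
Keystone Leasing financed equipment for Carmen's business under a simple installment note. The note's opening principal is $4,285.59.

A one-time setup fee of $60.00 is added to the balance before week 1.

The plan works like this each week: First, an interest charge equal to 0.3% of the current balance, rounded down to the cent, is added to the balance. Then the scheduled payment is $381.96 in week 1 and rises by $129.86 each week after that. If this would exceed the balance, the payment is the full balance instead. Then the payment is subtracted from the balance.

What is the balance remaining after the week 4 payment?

$2,082.50

Week 1: $4,345.59 +$13.03 interest = $4,358.62; pay $381.96 → $3,976.66
Week 2: $3,976.66 +$11.92 interest = $3,988.58; pay $511.82 → $3,476.76
Week 3: $3,476.76 +$10.43 interest = $3,487.19; pay $641.68 → $2,845.51
Week 4: $2,845.51 +$8.53 interest = $2,854.04; pay $771.54 → $2,082.50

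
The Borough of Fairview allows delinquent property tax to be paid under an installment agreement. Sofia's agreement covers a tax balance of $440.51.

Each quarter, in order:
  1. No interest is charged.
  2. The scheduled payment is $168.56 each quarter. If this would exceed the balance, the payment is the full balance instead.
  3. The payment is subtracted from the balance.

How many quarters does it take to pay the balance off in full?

3

# | Opening | Payment | End bal
1 | $440.51 | $168.56 | $271.95
2 | $271.95 | $168.56 | $103.39
3 | $103.39 | $103.39 | $0.00
Balance reaches $0.00 in quarter 3.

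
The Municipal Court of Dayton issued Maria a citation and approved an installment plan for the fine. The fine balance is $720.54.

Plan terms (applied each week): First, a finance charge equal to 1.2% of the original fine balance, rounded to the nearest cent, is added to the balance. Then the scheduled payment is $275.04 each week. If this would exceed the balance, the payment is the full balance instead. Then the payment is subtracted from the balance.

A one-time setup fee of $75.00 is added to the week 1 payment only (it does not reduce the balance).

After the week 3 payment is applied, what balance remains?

$0.00

Week 1: $720.54 +$8.65 interest = $729.19; pay $275.04 (+ $75.00 fee) → $454.15
Week 2: $454.15 +$8.65 interest = $462.80; pay $275.04 → $187.76
Week 3: $187.76 +$8.65 interest = $196.41; pay $196.41 → $0.00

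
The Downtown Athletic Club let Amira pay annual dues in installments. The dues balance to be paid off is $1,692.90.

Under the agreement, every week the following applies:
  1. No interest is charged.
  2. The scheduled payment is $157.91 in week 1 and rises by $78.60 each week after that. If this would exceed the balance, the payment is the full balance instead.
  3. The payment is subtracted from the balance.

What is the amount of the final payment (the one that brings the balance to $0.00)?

$117.35

Week 1: opening $1,692.90; payment $157.91; balance $1,534.99
Week 2: opening $1,534.99; payment $236.51; balance $1,298.48
Week 3: opening $1,298.48; payment $315.11; balance $983.37
Week 4: opening $983.37; payment $393.71; balance $589.66
Week 5: opening $589.66; payment $472.31; balance $117.35
Week 6: opening $117.35; payment $117.35; balance $0.00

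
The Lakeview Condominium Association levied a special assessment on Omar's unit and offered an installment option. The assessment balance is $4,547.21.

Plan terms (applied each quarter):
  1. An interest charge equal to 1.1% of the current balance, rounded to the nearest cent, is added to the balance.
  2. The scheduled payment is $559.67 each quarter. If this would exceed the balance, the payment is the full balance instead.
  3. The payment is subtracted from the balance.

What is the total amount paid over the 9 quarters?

Quarter 1: $4,547.21 +$50.02 interest = $4,597.23; pay $559.67 → $4,037.56
Quarter 2: $4,037.56 +$44.41 interest = $4,081.97; pay $559.67 → $3,522.30
Quarter 3: $3,522.30 +$38.75 interest = $3,561.05; pay $559.67 → $3,001.38
Quarter 4: $3,001.38 +$33.02 interest = $3,034.40; pay $559.67 → $2,474.73
Quarter 5: $2,474.73 +$27.22 interest = $2,501.95; pay $559.67 → $1,942.28
Quarter 6: $1,942.28 +$21.37 interest = $1,963.65; pay $559.67 → $1,403.98
Quarter 7: $1,403.98 +$15.44 interest = $1,419.42; pay $559.67 → $859.75
Quarter 8: $859.75 +$9.46 interest = $869.21; pay $559.67 → $309.54
Quarter 9: $309.54 +$3.40 interest = $312.94; pay $312.94 → $0.00
Total paid: $4,790.30

$4,790.30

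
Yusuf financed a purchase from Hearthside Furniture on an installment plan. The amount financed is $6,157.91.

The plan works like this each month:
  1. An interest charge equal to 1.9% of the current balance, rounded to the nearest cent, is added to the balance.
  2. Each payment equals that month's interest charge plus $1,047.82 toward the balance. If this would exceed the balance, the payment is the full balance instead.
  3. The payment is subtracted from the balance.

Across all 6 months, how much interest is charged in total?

$403.37

# | Opening | Interest | Payment | End bal
1 | $6,157.91 | $117.00 | $1,164.82 | $5,110.09
2 | $5,110.09 | $97.09 | $1,144.91 | $4,062.27
3 | $4,062.27 | $77.18 | $1,125.00 | $3,014.45
4 | $3,014.45 | $57.27 | $1,105.09 | $1,966.63
5 | $1,966.63 | $37.37 | $1,085.19 | $918.81
6 | $918.81 | $17.46 | $936.27 | $0.00
Total interest: $117.00 + $97.09 + $77.18 + $57.27 + $37.37 + $17.46 = $403.37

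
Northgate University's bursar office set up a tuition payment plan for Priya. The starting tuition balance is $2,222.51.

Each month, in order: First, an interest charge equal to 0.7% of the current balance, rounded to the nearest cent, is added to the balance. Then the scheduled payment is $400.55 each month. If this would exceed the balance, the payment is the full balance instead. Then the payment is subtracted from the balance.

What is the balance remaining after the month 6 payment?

Month 1: $2,222.51 +$15.56 interest = $2,238.07; pay $400.55 → $1,837.52
Month 2: $1,837.52 +$12.86 interest = $1,850.38; pay $400.55 → $1,449.83
Month 3: $1,449.83 +$10.15 interest = $1,459.98; pay $400.55 → $1,059.43
Month 4: $1,059.43 +$7.42 interest = $1,066.85; pay $400.55 → $666.30
Month 5: $666.30 +$4.66 interest = $670.96; pay $400.55 → $270.41
Month 6: $270.41 +$1.89 interest = $272.30; pay $272.30 → $0.00

$0.00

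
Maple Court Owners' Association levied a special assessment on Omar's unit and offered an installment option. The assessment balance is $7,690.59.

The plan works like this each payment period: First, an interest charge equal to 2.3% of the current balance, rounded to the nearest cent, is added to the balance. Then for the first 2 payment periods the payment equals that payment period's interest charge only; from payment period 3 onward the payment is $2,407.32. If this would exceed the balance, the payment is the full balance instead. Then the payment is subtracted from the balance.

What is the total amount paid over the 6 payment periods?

$8,439.33

Payment period 1: opening $7,690.59; interest $176.88 → $7,867.47; payment $176.88; balance $7,690.59
Payment period 2: opening $7,690.59; interest $176.88 → $7,867.47; payment $176.88; balance $7,690.59
Payment period 3: opening $7,690.59; interest $176.88 → $7,867.47; payment $2,407.32; balance $5,460.15
Payment period 4: opening $5,460.15; interest $125.58 → $5,585.73; payment $2,407.32; balance $3,178.41
Payment period 5: opening $3,178.41; interest $73.10 → $3,251.51; payment $2,407.32; balance $844.19
Payment period 6: opening $844.19; interest $19.42 → $863.61; payment $863.61; balance $0.00
Total paid: $8,439.33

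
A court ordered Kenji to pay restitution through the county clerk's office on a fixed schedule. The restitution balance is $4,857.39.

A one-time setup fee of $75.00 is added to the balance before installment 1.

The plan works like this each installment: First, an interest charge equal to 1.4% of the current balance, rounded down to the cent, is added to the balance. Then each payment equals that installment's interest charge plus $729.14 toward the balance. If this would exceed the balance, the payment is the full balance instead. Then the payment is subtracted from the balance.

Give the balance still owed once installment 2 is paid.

Installment 1: $4,932.39 +$69.05 interest = $5,001.44; pay $798.19 → $4,203.25
Installment 2: $4,203.25 +$58.84 interest = $4,262.09; pay $787.98 → $3,474.11

$3,474.11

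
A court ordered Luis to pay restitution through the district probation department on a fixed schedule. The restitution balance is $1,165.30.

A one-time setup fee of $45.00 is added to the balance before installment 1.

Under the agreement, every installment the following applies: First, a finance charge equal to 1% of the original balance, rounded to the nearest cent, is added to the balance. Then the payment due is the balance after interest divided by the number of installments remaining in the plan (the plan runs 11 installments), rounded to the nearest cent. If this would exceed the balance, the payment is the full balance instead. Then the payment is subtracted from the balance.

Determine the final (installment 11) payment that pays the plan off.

# | Opening | Interest | Payment | End bal
1 | $1,210.30 | $11.65 | $111.09 | $1,110.86
2 | $1,110.86 | $11.65 | $112.25 | $1,010.26
3 | $1,010.26 | $11.65 | $113.55 | $908.36
4 | $908.36 | $11.65 | $115.00 | $805.01
5 | $805.01 | $11.65 | $116.67 | $699.99
6 | $699.99 | $11.65 | $118.61 | $593.03
7 | $593.03 | $11.65 | $120.94 | $483.74
8 | $483.74 | $11.65 | $123.85 | $371.54
9 | $371.54 | $11.65 | $127.73 | $255.46
10 | $255.46 | $11.65 | $133.56 | $133.55
11 | $133.55 | $11.65 | $145.20 | $0.00

$145.20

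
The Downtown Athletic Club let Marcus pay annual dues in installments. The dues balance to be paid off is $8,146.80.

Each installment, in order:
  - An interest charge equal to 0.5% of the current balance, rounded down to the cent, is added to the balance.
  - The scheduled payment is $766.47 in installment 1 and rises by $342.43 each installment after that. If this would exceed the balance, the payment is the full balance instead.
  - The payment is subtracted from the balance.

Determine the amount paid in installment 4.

$1,793.76

Installment 1: $8,146.80 +$40.73 interest = $8,187.53; pay $766.47 → $7,421.06
Installment 2: $7,421.06 +$37.10 interest = $7,458.16; pay $1,108.90 → $6,349.26
Installment 3: $6,349.26 +$31.74 interest = $6,381.00; pay $1,451.33 → $4,929.67
Installment 4: $4,929.67 +$24.64 interest = $4,954.31; pay $1,793.76 → $3,160.55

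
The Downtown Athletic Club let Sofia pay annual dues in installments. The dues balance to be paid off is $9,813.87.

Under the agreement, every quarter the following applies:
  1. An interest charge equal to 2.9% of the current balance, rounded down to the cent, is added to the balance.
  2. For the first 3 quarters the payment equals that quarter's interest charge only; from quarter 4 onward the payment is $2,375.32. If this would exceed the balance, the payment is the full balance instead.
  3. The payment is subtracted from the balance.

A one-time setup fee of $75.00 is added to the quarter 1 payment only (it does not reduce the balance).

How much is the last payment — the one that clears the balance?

Quarter 1: $9,813.87 +$284.60 interest = $10,098.47; pay $284.60 (+ $75.00 fee) → $9,813.87
Quarter 2: $9,813.87 +$284.60 interest = $10,098.47; pay $284.60 → $9,813.87
Quarter 3: $9,813.87 +$284.60 interest = $10,098.47; pay $284.60 → $9,813.87
Quarter 4: $9,813.87 +$284.60 interest = $10,098.47; pay $2,375.32 → $7,723.15
Quarter 5: $7,723.15 +$223.97 interest = $7,947.12; pay $2,375.32 → $5,571.80
Quarter 6: $5,571.80 +$161.58 interest = $5,733.38; pay $2,375.32 → $3,358.06
Quarter 7: $3,358.06 +$97.38 interest = $3,455.44; pay $2,375.32 → $1,080.12
Quarter 8: $1,080.12 +$31.32 interest = $1,111.44; pay $1,111.44 → $0.00

$1,111.44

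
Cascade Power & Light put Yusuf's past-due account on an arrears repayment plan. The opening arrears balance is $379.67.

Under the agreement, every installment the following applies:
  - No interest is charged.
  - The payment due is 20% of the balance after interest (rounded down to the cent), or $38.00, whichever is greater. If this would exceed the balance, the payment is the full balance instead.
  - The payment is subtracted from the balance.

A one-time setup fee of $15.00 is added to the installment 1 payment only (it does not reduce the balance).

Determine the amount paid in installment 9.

# | Opening | Payment | Fee | End bal
1 | $379.67 | $75.93 | $15.00 | $303.74
2 | $303.74 | $60.74 | — | $243.00
3 | $243.00 | $48.60 | — | $194.40
4 | $194.40 | $38.88 | — | $155.52
5 | $155.52 | $38.00 | — | $117.52
6 | $117.52 | $38.00 | — | $79.52
7 | $79.52 | $38.00 | — | $41.52
8 | $41.52 | $38.00 | — | $3.52
9 | $3.52 | $3.52 | — | $0.00

$3.52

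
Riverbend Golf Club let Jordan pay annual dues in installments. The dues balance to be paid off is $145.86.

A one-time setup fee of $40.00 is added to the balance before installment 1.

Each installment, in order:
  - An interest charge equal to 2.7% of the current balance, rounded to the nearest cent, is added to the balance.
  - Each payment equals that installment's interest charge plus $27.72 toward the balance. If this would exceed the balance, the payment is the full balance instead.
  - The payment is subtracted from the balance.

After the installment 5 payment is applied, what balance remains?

# | Opening | Interest | Payment | End bal
1 | $185.86 | $5.02 | $32.74 | $158.14
2 | $158.14 | $4.27 | $31.99 | $130.42
3 | $130.42 | $3.52 | $31.24 | $102.70
4 | $102.70 | $2.77 | $30.49 | $74.98
5 | $74.98 | $2.02 | $29.74 | $47.26

$47.26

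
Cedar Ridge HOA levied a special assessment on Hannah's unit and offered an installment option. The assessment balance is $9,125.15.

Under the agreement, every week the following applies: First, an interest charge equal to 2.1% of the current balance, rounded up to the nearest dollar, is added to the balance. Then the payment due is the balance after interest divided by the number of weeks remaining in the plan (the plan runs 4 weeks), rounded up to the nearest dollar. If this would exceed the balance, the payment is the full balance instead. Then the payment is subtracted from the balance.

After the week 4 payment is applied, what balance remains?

$0.00

# | Opening | Interest | Payment | End bal
1 | $9,125.15 | $192.00 | $2,330.00 | $6,987.15
2 | $6,987.15 | $147.00 | $2,379.00 | $4,755.15
3 | $4,755.15 | $100.00 | $2,428.00 | $2,427.15
4 | $2,427.15 | $51.00 | $2,478.15 | $0.00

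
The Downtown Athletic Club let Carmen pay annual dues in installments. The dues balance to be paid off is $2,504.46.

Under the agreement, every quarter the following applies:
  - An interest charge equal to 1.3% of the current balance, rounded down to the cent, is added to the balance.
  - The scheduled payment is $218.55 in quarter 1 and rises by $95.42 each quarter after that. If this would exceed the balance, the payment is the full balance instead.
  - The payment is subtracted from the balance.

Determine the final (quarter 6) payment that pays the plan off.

Quarter 1: $2,504.46 +$32.55 interest = $2,537.01; pay $218.55 → $2,318.46
Quarter 2: $2,318.46 +$30.13 interest = $2,348.59; pay $313.97 → $2,034.62
Quarter 3: $2,034.62 +$26.45 interest = $2,061.07; pay $409.39 → $1,651.68
Quarter 4: $1,651.68 +$21.47 interest = $1,673.15; pay $504.81 → $1,168.34
Quarter 5: $1,168.34 +$15.18 interest = $1,183.52; pay $600.23 → $583.29
Quarter 6: $583.29 +$7.58 interest = $590.87; pay $590.87 → $0.00

$590.87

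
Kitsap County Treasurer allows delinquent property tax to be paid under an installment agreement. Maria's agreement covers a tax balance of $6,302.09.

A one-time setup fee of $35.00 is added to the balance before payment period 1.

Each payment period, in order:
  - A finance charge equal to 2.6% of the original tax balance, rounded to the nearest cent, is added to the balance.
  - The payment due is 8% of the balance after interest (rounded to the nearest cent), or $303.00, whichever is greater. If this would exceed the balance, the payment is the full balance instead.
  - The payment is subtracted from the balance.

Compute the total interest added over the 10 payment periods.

$1,638.50

Payment period 1: $6,337.09 +$163.85 interest = $6,500.94; pay $520.08 → $5,980.86
Payment period 2: $5,980.86 +$163.85 interest = $6,144.71; pay $491.58 → $5,653.13
Payment period 3: $5,653.13 +$163.85 interest = $5,816.98; pay $465.36 → $5,351.62
Payment period 4: $5,351.62 +$163.85 interest = $5,515.47; pay $441.24 → $5,074.23
Payment period 5: $5,074.23 +$163.85 interest = $5,238.08; pay $419.05 → $4,819.03
Payment period 6: $4,819.03 +$163.85 interest = $4,982.88; pay $398.63 → $4,584.25
Payment period 7: $4,584.25 +$163.85 interest = $4,748.10; pay $379.85 → $4,368.25
Payment period 8: $4,368.25 +$163.85 interest = $4,532.10; pay $362.57 → $4,169.53
Payment period 9: $4,169.53 +$163.85 interest = $4,333.38; pay $346.67 → $3,986.71
Payment period 10: $3,986.71 +$163.85 interest = $4,150.56; pay $332.04 → $3,818.52
Total interest: $163.85 + $163.85 + $163.85 + $163.85 + $163.85 + $163.85 + $163.85 + $163.85 + $163.85 + $163.85 = $1,638.50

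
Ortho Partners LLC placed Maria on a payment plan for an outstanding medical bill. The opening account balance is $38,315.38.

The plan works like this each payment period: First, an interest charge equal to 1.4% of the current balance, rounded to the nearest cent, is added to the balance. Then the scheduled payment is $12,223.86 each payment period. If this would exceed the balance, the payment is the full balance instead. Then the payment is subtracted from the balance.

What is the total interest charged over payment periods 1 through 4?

$1,154.73

# | Opening | Interest | Payment | End bal
1 | $38,315.38 | $536.42 | $12,223.86 | $26,627.94
2 | $26,627.94 | $372.79 | $12,223.86 | $14,776.87
3 | $14,776.87 | $206.88 | $12,223.86 | $2,759.89
4 | $2,759.89 | $38.64 | $2,798.53 | $0.00
Total interest: $536.42 + $372.79 + $206.88 + $38.64 = $1,154.73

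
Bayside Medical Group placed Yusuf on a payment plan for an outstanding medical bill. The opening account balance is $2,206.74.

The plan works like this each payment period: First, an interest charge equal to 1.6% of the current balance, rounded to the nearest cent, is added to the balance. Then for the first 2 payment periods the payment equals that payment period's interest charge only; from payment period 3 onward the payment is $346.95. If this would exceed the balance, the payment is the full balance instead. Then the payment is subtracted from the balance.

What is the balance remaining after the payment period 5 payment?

Payment period 1: opening $2,206.74; interest $35.31 → $2,242.05; payment $35.31; balance $2,206.74
Payment period 2: opening $2,206.74; interest $35.31 → $2,242.05; payment $35.31; balance $2,206.74
Payment period 3: opening $2,206.74; interest $35.31 → $2,242.05; payment $346.95; balance $1,895.10
Payment period 4: opening $1,895.10; interest $30.32 → $1,925.42; payment $346.95; balance $1,578.47
Payment period 5: opening $1,578.47; interest $25.26 → $1,603.73; payment $346.95; balance $1,256.78

$1,256.78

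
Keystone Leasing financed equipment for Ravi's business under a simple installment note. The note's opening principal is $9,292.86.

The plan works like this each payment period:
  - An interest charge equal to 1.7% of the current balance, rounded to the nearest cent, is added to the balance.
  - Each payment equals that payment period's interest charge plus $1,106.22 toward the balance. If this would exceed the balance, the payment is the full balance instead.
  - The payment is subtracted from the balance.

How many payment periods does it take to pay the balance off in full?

9

Payment period 1: $9,292.86 +$157.98 interest = $9,450.84; pay $1,264.20 → $8,186.64
Payment period 2: $8,186.64 +$139.17 interest = $8,325.81; pay $1,245.39 → $7,080.42
Payment period 3: $7,080.42 +$120.37 interest = $7,200.79; pay $1,226.59 → $5,974.20
Payment period 4: $5,974.20 +$101.56 interest = $6,075.76; pay $1,207.78 → $4,867.98
Payment period 5: $4,867.98 +$82.76 interest = $4,950.74; pay $1,188.98 → $3,761.76
Payment period 6: $3,761.76 +$63.95 interest = $3,825.71; pay $1,170.17 → $2,655.54
Payment period 7: $2,655.54 +$45.14 interest = $2,700.68; pay $1,151.36 → $1,549.32
Payment period 8: $1,549.32 +$26.34 interest = $1,575.66; pay $1,132.56 → $443.10
Payment period 9: $443.10 +$7.53 interest = $450.63; pay $450.63 → $0.00
Balance reaches $0.00 in payment period 9.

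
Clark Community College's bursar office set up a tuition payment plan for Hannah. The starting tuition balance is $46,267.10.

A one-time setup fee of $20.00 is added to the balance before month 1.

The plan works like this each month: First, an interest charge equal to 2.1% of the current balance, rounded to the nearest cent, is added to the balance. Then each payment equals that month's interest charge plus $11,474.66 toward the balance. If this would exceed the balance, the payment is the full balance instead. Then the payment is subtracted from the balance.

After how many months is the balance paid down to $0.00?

5

Month 1: $46,287.10 +$972.03 interest = $47,259.13; pay $12,446.69 → $34,812.44
Month 2: $34,812.44 +$731.06 interest = $35,543.50; pay $12,205.72 → $23,337.78
Month 3: $23,337.78 +$490.09 interest = $23,827.87; pay $11,964.75 → $11,863.12
Month 4: $11,863.12 +$249.13 interest = $12,112.25; pay $11,723.79 → $388.46
Month 5: $388.46 +$8.16 interest = $396.62; pay $396.62 → $0.00
Balance reaches $0.00 in month 5.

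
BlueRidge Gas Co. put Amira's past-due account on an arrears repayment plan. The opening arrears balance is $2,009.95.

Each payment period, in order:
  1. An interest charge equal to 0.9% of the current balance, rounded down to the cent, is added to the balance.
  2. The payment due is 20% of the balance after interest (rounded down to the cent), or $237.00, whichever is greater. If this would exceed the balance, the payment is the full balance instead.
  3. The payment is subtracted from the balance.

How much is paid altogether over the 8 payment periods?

Payment period 1: opening $2,009.95; interest $18.08 → $2,028.03; payment $405.60; balance $1,622.43
Payment period 2: opening $1,622.43; interest $14.60 → $1,637.03; payment $327.40; balance $1,309.63
Payment period 3: opening $1,309.63; interest $11.78 → $1,321.41; payment $264.28; balance $1,057.13
Payment period 4: opening $1,057.13; interest $9.51 → $1,066.64; payment $237.00; balance $829.64
Payment period 5: opening $829.64; interest $7.46 → $837.10; payment $237.00; balance $600.10
Payment period 6: opening $600.10; interest $5.40 → $605.50; payment $237.00; balance $368.50
Payment period 7: opening $368.50; interest $3.31 → $371.81; payment $237.00; balance $134.81
Payment period 8: opening $134.81; interest $1.21 → $136.02; payment $136.02; balance $0.00
Total paid: $2,081.30

$2,081.30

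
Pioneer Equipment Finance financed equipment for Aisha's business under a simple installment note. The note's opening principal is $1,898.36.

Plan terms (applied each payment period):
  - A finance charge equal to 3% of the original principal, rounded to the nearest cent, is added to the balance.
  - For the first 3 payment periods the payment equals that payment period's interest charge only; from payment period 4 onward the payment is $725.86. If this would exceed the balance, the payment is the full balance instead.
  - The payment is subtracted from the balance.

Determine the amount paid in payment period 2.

$56.95

Payment period 1: opening $1,898.36; interest $56.95 → $1,955.31; payment $56.95; balance $1,898.36
Payment period 2: opening $1,898.36; interest $56.95 → $1,955.31; payment $56.95; balance $1,898.36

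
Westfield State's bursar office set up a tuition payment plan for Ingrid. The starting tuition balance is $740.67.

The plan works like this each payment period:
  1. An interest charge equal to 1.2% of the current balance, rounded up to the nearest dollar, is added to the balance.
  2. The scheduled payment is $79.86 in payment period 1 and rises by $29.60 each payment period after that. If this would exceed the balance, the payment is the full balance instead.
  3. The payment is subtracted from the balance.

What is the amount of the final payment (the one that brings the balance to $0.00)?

Payment period 1: $740.67 +$9.00 interest = $749.67; pay $79.86 → $669.81
Payment period 2: $669.81 +$9.00 interest = $678.81; pay $109.46 → $569.35
Payment period 3: $569.35 +$7.00 interest = $576.35; pay $139.06 → $437.29
Payment period 4: $437.29 +$6.00 interest = $443.29; pay $168.66 → $274.63
Payment period 5: $274.63 +$4.00 interest = $278.63; pay $198.26 → $80.37
Payment period 6: $80.37 +$1.00 interest = $81.37; pay $81.37 → $0.00

$81.37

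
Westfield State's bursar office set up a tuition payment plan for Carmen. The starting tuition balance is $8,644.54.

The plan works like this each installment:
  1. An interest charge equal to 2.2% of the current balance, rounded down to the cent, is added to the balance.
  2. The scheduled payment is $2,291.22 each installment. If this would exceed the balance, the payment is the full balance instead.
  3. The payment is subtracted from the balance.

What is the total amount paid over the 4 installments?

Installment 1: opening $8,644.54; interest $190.17 → $8,834.71; payment $2,291.22; balance $6,543.49
Installment 2: opening $6,543.49; interest $143.95 → $6,687.44; payment $2,291.22; balance $4,396.22
Installment 3: opening $4,396.22; interest $96.71 → $4,492.93; payment $2,291.22; balance $2,201.71
Installment 4: opening $2,201.71; interest $48.43 → $2,250.14; payment $2,250.14; balance $0.00
Total paid: $9,123.80

$9,123.80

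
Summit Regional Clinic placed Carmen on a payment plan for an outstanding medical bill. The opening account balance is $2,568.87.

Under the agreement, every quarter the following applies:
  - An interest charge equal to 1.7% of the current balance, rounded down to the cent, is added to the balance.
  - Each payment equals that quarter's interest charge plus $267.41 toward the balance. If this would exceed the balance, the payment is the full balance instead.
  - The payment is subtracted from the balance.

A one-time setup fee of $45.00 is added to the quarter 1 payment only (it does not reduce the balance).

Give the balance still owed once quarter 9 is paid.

$162.18

Quarter 1: opening $2,568.87; interest $43.67 → $2,612.54; payment $311.08 (+ $45.00 fee); balance $2,301.46
Quarter 2: opening $2,301.46; interest $39.12 → $2,340.58; payment $306.53; balance $2,034.05
Quarter 3: opening $2,034.05; interest $34.57 → $2,068.62; payment $301.98; balance $1,766.64
Quarter 4: opening $1,766.64; interest $30.03 → $1,796.67; payment $297.44; balance $1,499.23
Quarter 5: opening $1,499.23; interest $25.48 → $1,524.71; payment $292.89; balance $1,231.82
Quarter 6: opening $1,231.82; interest $20.94 → $1,252.76; payment $288.35; balance $964.41
Quarter 7: opening $964.41; interest $16.39 → $980.80; payment $283.80; balance $697.00
Quarter 8: opening $697.00; interest $11.84 → $708.84; payment $279.25; balance $429.59
Quarter 9: opening $429.59; interest $7.30 → $436.89; payment $274.71; balance $162.18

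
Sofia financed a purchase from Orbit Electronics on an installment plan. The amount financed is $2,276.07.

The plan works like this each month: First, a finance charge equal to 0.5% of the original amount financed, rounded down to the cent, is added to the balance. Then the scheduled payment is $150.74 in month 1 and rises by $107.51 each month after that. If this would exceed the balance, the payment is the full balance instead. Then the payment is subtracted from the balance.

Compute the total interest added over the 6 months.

$68.28

# | Opening | Interest | Payment | End bal
1 | $2,276.07 | $11.38 | $150.74 | $2,136.71
2 | $2,136.71 | $11.38 | $258.25 | $1,889.84
3 | $1,889.84 | $11.38 | $365.76 | $1,535.46
4 | $1,535.46 | $11.38 | $473.27 | $1,073.57
5 | $1,073.57 | $11.38 | $580.78 | $504.17
6 | $504.17 | $11.38 | $515.55 | $0.00
Total interest: $11.38 + $11.38 + $11.38 + $11.38 + $11.38 + $11.38 = $68.28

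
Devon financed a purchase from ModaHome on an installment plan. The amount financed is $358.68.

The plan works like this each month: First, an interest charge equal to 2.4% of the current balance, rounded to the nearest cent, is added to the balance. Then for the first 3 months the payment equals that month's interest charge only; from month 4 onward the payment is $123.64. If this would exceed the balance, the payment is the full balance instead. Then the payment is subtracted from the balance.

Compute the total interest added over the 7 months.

$43.44

Month 1: opening $358.68; interest $8.61 → $367.29; payment $8.61; balance $358.68
Month 2: opening $358.68; interest $8.61 → $367.29; payment $8.61; balance $358.68
Month 3: opening $358.68; interest $8.61 → $367.29; payment $8.61; balance $358.68
Month 4: opening $358.68; interest $8.61 → $367.29; payment $123.64; balance $243.65
Month 5: opening $243.65; interest $5.85 → $249.50; payment $123.64; balance $125.86
Month 6: opening $125.86; interest $3.02 → $128.88; payment $123.64; balance $5.24
Month 7: opening $5.24; interest $0.13 → $5.37; payment $5.37; balance $0.00
Total interest: $8.61 + $8.61 + $8.61 + $8.61 + $5.85 + $3.02 + $0.13 = $43.44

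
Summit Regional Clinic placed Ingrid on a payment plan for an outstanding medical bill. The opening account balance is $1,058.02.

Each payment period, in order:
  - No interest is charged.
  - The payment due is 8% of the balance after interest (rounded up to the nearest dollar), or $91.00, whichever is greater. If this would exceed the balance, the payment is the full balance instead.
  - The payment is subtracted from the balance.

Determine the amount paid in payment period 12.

$57.02

Payment period 1: opening $1,058.02; payment $91.00; balance $967.02
Payment period 2: opening $967.02; payment $91.00; balance $876.02
Payment period 3: opening $876.02; payment $91.00; balance $785.02
Payment period 4: opening $785.02; payment $91.00; balance $694.02
Payment period 5: opening $694.02; payment $91.00; balance $603.02
Payment period 6: opening $603.02; payment $91.00; balance $512.02
Payment period 7: opening $512.02; payment $91.00; balance $421.02
Payment period 8: opening $421.02; payment $91.00; balance $330.02
Payment period 9: opening $330.02; payment $91.00; balance $239.02
Payment period 10: opening $239.02; payment $91.00; balance $148.02
Payment period 11: opening $148.02; payment $91.00; balance $57.02
Payment period 12: opening $57.02; payment $57.02; balance $0.00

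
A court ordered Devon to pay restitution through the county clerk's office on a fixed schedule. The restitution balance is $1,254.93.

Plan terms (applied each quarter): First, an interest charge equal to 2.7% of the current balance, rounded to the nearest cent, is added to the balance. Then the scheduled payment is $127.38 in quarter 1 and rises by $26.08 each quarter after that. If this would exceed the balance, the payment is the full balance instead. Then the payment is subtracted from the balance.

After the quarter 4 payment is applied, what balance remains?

$706.20

# | Opening | Interest | Payment | End bal
1 | $1,254.93 | $33.88 | $127.38 | $1,161.43
2 | $1,161.43 | $31.36 | $153.46 | $1,039.33
3 | $1,039.33 | $28.06 | $179.54 | $887.85
4 | $887.85 | $23.97 | $205.62 | $706.20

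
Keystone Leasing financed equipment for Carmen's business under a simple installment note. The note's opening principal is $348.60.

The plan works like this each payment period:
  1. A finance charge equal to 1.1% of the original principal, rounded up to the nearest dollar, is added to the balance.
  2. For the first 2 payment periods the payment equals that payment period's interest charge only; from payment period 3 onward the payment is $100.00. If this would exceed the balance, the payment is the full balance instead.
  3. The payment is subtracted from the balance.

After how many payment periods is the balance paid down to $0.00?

6

Payment period 1: $348.60 +$4.00 interest = $352.60; pay $4.00 → $348.60
Payment period 2: $348.60 +$4.00 interest = $352.60; pay $4.00 → $348.60
Payment period 3: $348.60 +$4.00 interest = $352.60; pay $100.00 → $252.60
Payment period 4: $252.60 +$4.00 interest = $256.60; pay $100.00 → $156.60
Payment period 5: $156.60 +$4.00 interest = $160.60; pay $100.00 → $60.60
Payment period 6: $60.60 +$4.00 interest = $64.60; pay $64.60 → $0.00
Balance reaches $0.00 in payment period 6.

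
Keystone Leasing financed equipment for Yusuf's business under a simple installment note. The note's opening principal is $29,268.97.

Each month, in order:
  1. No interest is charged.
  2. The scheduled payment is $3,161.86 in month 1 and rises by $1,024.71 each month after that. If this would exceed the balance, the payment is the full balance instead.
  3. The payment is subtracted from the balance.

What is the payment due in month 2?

$4,186.57

Month 1: $29,268.97 − $3,161.86 → $26,107.11
Month 2: $26,107.11 − $4,186.57 → $21,920.54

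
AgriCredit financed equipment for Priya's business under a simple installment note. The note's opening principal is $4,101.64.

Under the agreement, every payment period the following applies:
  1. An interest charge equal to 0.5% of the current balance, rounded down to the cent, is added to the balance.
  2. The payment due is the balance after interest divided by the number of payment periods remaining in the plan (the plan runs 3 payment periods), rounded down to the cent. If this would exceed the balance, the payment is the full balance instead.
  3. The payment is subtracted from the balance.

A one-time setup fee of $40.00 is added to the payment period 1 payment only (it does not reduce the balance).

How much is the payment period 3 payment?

$1,387.82

# | Opening | Interest | Payment | Fee | End bal
1 | $4,101.64 | $20.50 | $1,374.04 | $40.00 | $2,748.10
2 | $2,748.10 | $13.74 | $1,380.92 | — | $1,380.92
3 | $1,380.92 | $6.90 | $1,387.82 | — | $0.00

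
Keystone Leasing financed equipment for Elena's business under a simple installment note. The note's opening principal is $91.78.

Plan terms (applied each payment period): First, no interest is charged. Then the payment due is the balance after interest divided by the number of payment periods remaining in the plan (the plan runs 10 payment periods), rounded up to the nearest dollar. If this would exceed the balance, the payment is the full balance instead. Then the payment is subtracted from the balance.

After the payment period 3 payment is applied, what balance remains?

Payment period 1: $91.78 − $10.00 → $81.78
Payment period 2: $81.78 − $10.00 → $71.78
Payment period 3: $71.78 − $9.00 → $62.78

$62.78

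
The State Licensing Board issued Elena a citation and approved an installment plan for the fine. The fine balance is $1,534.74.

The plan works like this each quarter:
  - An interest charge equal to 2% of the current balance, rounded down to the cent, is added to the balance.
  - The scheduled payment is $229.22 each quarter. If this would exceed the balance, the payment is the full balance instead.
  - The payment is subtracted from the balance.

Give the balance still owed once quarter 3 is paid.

$927.16

Quarter 1: opening $1,534.74; interest $30.69 → $1,565.43; payment $229.22; balance $1,336.21
Quarter 2: opening $1,336.21; interest $26.72 → $1,362.93; payment $229.22; balance $1,133.71
Quarter 3: opening $1,133.71; interest $22.67 → $1,156.38; payment $229.22; balance $927.16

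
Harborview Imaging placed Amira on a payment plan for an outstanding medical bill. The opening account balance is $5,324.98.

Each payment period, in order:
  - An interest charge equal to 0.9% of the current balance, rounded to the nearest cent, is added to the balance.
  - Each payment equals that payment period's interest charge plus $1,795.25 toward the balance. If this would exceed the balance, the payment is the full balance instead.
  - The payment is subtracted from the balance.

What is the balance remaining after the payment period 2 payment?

$1,734.48

Payment period 1: opening $5,324.98; interest $47.92 → $5,372.90; payment $1,843.17; balance $3,529.73
Payment period 2: opening $3,529.73; interest $31.77 → $3,561.50; payment $1,827.02; balance $1,734.48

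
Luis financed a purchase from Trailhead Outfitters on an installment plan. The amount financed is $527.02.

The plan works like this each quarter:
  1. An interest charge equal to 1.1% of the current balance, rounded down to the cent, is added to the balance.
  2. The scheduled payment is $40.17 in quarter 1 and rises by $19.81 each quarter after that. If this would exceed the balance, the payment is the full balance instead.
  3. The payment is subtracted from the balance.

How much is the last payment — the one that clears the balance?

# | Opening | Interest | Payment | End bal
1 | $527.02 | $5.79 | $40.17 | $492.64
2 | $492.64 | $5.41 | $59.98 | $438.07
3 | $438.07 | $4.81 | $79.79 | $363.09
4 | $363.09 | $3.99 | $99.60 | $267.48
5 | $267.48 | $2.94 | $119.41 | $151.01
6 | $151.01 | $1.66 | $139.22 | $13.45
7 | $13.45 | $0.14 | $13.59 | $0.00

$13.59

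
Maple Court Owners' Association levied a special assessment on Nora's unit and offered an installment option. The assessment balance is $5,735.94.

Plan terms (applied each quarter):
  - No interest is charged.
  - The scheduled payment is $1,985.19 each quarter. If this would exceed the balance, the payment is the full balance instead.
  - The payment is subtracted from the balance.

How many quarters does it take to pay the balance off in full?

Quarter 1: opening $5,735.94; payment $1,985.19; balance $3,750.75
Quarter 2: opening $3,750.75; payment $1,985.19; balance $1,765.56
Quarter 3: opening $1,765.56; payment $1,765.56; balance $0.00
Balance reaches $0.00 in quarter 3.

3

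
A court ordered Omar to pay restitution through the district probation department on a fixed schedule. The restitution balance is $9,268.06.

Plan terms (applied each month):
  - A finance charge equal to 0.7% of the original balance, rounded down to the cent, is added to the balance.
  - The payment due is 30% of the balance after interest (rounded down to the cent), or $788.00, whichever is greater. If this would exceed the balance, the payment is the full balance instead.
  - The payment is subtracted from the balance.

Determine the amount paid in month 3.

$1,405.02

Month 1: $9,268.06 +$64.87 interest = $9,332.93; pay $2,799.87 → $6,533.06
Month 2: $6,533.06 +$64.87 interest = $6,597.93; pay $1,979.37 → $4,618.56
Month 3: $4,618.56 +$64.87 interest = $4,683.43; pay $1,405.02 → $3,278.41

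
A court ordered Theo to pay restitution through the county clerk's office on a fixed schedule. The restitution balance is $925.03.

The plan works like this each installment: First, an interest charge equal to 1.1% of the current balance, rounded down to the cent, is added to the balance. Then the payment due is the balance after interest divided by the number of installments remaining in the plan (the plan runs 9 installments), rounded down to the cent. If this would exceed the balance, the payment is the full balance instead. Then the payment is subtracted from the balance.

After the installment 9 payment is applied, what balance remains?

$0.00

# | Opening | Interest | Payment | End bal
1 | $925.03 | $10.17 | $103.91 | $831.29
2 | $831.29 | $9.14 | $105.05 | $735.38
3 | $735.38 | $8.08 | $106.20 | $637.26
4 | $637.26 | $7.00 | $107.37 | $536.89
5 | $536.89 | $5.90 | $108.55 | $434.24
6 | $434.24 | $4.77 | $109.75 | $329.26
7 | $329.26 | $3.62 | $110.96 | $221.92
8 | $221.92 | $2.44 | $112.18 | $112.18
9 | $112.18 | $1.23 | $113.41 | $0.00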